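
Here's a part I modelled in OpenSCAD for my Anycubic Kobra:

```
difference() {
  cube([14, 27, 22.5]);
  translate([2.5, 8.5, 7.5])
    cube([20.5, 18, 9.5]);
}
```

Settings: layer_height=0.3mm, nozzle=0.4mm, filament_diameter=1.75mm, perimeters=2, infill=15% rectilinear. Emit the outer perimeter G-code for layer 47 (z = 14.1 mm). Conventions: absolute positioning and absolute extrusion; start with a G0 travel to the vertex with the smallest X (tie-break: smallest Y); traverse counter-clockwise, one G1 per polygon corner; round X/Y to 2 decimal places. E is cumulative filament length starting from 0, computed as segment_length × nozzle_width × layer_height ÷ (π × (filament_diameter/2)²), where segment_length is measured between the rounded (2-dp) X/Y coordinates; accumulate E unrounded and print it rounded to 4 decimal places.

G0 X0.00 Y0.00 Z14.10
G1 X14.00 Y0.00 E0.6985
G1 X14.00 Y8.50 E1.1225
G1 X2.50 Y8.50 E1.6963
G1 X2.50 Y26.50 E2.5943
G1 X14.00 Y26.50 E3.1680
G1 X14.00 Y27.00 E3.1930
G1 X0.00 Y27.00 E3.8914
G1 X0.00 Y0.00 E5.2385

At z = 14.1 mm: the 14×27 cube contributes its full rectangle; the cube at (2.5, 8.5) is present — its section is the full 20.5×18 rectangle; After the difference (first − rest): starting from the 14×27 cube, the 20.5×18 cube at (2.5, 8.5) partially overlaps it — only the 207.00 mm² overlap (of its 369.00 mm²) is removed, clipping the outline — 1 connected region. The outline is a single polygon with 8 vertices. Extrusion per mm of travel: 0.4 × 0.3 / (π × 0.875²) = 0.049890. Accumulating E over each segment gives final E = 5.2385.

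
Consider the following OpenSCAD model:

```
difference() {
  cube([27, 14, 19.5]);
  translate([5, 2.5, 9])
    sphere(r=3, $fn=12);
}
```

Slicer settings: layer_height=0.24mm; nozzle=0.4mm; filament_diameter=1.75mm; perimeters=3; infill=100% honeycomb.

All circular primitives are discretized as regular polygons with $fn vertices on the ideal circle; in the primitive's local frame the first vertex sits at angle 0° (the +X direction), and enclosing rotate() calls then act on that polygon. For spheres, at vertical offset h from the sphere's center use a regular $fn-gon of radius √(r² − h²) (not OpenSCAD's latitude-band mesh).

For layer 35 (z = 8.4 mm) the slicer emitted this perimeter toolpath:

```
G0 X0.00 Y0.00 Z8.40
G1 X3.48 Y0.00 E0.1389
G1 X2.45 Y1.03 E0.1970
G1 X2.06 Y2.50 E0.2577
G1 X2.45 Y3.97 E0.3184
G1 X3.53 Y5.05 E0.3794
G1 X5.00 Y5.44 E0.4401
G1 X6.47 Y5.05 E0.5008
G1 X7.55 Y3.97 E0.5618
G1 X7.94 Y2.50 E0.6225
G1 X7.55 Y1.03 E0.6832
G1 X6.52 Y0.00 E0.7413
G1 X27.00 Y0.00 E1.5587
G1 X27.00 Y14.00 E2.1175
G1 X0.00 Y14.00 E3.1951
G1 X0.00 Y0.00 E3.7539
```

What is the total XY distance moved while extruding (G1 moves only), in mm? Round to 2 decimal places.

94.05 mm

Sum the Euclidean lengths of each G1 segment: total = 94.05 mm.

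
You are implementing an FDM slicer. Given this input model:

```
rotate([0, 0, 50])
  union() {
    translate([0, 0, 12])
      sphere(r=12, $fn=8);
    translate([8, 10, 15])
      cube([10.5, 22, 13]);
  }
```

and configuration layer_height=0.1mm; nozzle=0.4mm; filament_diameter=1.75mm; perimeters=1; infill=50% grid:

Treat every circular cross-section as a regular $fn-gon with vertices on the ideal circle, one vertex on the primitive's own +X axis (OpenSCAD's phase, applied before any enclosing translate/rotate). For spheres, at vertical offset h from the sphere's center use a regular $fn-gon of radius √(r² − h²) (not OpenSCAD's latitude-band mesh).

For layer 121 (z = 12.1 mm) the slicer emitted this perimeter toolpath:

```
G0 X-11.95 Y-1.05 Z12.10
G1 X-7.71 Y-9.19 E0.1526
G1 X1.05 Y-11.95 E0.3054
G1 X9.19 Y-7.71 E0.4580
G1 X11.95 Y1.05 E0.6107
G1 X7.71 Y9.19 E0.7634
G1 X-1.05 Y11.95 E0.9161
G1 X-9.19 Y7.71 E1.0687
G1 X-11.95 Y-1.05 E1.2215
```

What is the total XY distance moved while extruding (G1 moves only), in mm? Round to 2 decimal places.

Sum the Euclidean lengths of each G1 segment: total = 73.45 mm.

73.45 mm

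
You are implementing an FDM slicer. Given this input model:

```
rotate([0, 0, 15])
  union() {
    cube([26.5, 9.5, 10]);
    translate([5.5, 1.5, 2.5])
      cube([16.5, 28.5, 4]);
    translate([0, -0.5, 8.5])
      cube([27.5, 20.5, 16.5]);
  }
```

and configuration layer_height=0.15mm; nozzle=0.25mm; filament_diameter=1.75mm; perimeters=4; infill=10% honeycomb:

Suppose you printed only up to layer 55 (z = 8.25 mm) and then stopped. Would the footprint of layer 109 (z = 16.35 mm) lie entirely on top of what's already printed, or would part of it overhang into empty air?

Compare the two slices. At z = 8.25: the 26.5×9.5 cube contributes its full rectangle (area 251.75 mm²); the cube at (5.5, 1.5) does not reach this height (z outside [2.5, 6.5]); the cube at (0, -0.5) is absent (z outside [8.5, 25]); Combining (union): only the 26.5×9.5 cube is present, so the union is just that shape — area = 251.75 mm²; (rotated 15° about Z; rotation is an isometry so areas/perimeters/island counts are preserved). At z = 16.35: the cube does not reach this height (z outside [0, 10]); the cube at (5.5, 1.5) is not intersected at this z (z outside [2.5, 6.5]); the cube at (0, -0.5) (footprint 27.5×20.5) is included at this height (area 563.75 mm²); Merging all regions: only the 27.5×20.5 cube at (0, -0.5) is present, so the union is just that shape — area = 563.75 mm²; (rotated 15° about Z; rotation is an isometry so areas/perimeters/island counts are preserved). Checking containment: at z = 16.35 the cross-section extends beyond the z = 8.25 cross-section by about 312.00 mm².

part overhangs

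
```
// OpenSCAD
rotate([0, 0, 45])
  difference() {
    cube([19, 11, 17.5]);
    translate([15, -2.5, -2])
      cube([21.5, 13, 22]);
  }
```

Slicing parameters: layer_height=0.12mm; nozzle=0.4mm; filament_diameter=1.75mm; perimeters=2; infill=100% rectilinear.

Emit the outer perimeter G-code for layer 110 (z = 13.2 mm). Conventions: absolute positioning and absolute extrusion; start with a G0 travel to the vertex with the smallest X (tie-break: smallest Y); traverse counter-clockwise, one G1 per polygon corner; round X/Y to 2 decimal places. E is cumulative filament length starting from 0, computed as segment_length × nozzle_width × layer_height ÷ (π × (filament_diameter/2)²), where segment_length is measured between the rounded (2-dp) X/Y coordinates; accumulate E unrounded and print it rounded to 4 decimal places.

At z = 13.2 mm: the cube is present — its section is the full 19×11 rectangle; the cube at (15, -2.5) (footprint 21.5×13) is included at this height; Subtracting the remaining from the first: starting from the 19×11 cube, the 21.5×13 cube at (15, -2.5) partially overlaps it — only the 42.00 mm² overlap (of its 279.50 mm²) is removed, clipping the outline — 1 connected region; (rotated 45° about Z; rotation is an isometry so areas/perimeters/island counts are preserved). The outline is a single polygon with 6 vertices. Extrusion per mm of travel: 0.4 × 0.12 / (π × 0.875²) = 0.019956. Accumulating E over each segment gives final E = 1.1975.

G0 X-7.78 Y7.78 Z13.20
G1 X0.00 Y0.00 E0.2196
G1 X10.61 Y10.61 E0.5190
G1 X3.18 Y18.03 E0.7286
G1 X6.01 Y20.86 E0.8084
G1 X5.66 Y21.21 E0.8183
G1 X-7.78 Y7.78 E1.1975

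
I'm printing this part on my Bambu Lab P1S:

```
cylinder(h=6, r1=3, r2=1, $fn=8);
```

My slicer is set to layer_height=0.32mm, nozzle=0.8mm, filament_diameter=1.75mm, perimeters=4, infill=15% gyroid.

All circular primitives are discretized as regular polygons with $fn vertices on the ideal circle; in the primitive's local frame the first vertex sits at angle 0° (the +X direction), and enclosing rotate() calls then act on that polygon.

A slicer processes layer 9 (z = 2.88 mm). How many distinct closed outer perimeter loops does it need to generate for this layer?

1

At z = 2.88 mm: the cone contributes a regular 8-gon of circumradius 2.040 (interpolated between r1=3 and r2=1 at t=0.480). The result has 1 disconnected region.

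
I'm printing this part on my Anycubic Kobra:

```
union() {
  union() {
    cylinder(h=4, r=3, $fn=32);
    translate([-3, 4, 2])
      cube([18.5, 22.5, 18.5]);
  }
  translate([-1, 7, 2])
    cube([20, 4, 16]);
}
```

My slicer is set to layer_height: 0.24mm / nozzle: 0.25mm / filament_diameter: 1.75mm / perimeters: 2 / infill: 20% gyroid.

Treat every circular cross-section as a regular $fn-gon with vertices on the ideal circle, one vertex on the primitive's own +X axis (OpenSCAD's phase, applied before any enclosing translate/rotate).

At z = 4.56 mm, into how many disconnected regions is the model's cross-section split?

1

At z = 4.56 mm: the cylinder is absent (z outside [0, 4]); the cube at (-3, 4) (footprint 18.5×22.5) is included at this height; Merging all regions: only the 18.5×22.5 cube at (-3, 4) is present, so the union is just that shape — 1 connected region; the cube at (-1, 7) is present — its section is the full 20×4 rectangle; Combining (union): the regions partially overlap (shared area 66.00 mm²), so overlapping operands fuse into one piece — 1 connected region. The result has 1 disconnected region.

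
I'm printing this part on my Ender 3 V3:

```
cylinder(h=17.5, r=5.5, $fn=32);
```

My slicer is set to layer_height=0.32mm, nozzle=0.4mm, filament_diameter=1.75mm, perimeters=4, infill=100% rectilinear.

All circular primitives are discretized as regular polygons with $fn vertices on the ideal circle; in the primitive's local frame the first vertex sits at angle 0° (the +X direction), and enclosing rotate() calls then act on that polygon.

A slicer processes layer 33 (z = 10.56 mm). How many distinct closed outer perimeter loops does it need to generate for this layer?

At z = 10.56 mm: the cylinder: section is a regular 32-gon, circumradius r=5.5. The result has 1 disconnected region.

1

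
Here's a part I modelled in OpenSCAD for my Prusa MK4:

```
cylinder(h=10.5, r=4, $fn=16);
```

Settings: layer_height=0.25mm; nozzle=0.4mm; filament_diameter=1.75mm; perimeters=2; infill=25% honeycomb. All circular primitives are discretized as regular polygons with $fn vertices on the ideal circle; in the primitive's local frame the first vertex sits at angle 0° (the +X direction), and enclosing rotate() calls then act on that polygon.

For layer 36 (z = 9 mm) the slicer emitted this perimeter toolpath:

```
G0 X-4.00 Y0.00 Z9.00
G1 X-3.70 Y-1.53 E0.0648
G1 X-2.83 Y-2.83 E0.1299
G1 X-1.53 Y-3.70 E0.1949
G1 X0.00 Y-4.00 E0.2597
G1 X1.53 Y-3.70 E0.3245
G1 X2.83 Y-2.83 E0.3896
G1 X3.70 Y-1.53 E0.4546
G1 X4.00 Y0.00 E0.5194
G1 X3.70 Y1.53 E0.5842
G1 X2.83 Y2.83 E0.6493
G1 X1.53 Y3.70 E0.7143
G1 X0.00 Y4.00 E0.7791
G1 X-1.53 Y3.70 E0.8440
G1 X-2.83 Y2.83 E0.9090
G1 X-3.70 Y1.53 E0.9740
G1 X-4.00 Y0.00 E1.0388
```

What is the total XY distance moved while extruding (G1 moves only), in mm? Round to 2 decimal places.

24.99 mm

Sum the Euclidean lengths of each G1 segment: total = 24.99 mm.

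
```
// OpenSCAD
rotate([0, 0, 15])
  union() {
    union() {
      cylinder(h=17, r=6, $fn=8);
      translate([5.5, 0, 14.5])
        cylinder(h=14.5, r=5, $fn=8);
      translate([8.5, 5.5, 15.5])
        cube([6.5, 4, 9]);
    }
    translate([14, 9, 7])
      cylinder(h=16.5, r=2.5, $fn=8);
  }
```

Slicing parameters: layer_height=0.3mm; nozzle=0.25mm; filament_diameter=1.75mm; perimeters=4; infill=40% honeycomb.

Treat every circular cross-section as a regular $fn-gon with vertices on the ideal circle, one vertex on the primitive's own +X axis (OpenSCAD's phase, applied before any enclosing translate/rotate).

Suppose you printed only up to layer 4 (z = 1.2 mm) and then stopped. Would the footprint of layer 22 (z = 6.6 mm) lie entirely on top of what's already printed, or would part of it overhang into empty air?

entirely on top

Compare the two slices. At z = 1.2: the cylinder: section is a regular 8-gon, circumradius r=6 (area = (8/2)·6.000²·sin(360°/8) = 101.82 mm²); the cylinder at (5.5, 0) is not intersected at this z (z outside [14.5, 29]); the cube at (8.5, 5.5) is absent (z outside [15.5, 24.5]); Taking the union: only the r=6 cylinder is present, so the union is just that shape — area = 101.82 mm²; the cylinder at (14, 9) does not reach this height (z outside [7, 23.5]); Merging all regions: only that combined region is present, so the union is just that shape — area = 101.82 mm²; (rotated 15° about Z; rotation is an isometry so areas/perimeters/island counts are preserved). At z = 6.6: the r=6 cylinder contributes a regular 8-gon of circumradius 6 (area = (8/2)·6.000²·sin(360°/8) = 101.82 mm²); the cylinder at (5.5, 0) is absent (z outside [14.5, 29]); the cube at (8.5, 5.5) is not intersected at this z (z outside [15.5, 24.5]); Merging all regions: only the r=6 cylinder is present, so the union is just that shape — area = 101.82 mm²; the cylinder at (14, 9) is absent (z outside [7, 23.5]); Taking the union: only that combined region is present, so the union is just that shape — area = 101.82 mm²; (rotated 15° about Z; rotation is an isometry so areas/perimeters/island counts are preserved). Checking containment: the cross-section at z = 6.6 is a subset of the cross-section at z = 1.2.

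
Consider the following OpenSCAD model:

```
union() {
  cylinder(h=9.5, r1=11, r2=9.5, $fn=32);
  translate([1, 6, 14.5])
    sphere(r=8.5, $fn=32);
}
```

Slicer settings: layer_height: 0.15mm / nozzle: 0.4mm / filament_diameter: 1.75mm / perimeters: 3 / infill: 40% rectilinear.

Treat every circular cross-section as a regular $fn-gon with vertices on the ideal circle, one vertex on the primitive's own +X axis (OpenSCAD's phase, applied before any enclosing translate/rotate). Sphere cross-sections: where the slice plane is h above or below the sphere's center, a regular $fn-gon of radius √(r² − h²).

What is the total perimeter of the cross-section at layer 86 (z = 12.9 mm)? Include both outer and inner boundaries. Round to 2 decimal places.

52.37 mm

At z = 12.9 mm: the cone does not reach this height (z outside [0, 9.5]); the r=8.5 sphere at (1, 6) slices to a regular 32-gon of circumradius 8.348 (√(r²−h²) with h=1.6 from center) (perimeter = 2·32·8.348·sin(180°/32) = 52.37 mm); Merging all regions: only the r=8.5 sphere at (1, 6) is present, so the union is just that shape — boundary = 52.37 mm. Overall, the cross-section is a single solid region. Total boundary length (outer) = 52.37 mm.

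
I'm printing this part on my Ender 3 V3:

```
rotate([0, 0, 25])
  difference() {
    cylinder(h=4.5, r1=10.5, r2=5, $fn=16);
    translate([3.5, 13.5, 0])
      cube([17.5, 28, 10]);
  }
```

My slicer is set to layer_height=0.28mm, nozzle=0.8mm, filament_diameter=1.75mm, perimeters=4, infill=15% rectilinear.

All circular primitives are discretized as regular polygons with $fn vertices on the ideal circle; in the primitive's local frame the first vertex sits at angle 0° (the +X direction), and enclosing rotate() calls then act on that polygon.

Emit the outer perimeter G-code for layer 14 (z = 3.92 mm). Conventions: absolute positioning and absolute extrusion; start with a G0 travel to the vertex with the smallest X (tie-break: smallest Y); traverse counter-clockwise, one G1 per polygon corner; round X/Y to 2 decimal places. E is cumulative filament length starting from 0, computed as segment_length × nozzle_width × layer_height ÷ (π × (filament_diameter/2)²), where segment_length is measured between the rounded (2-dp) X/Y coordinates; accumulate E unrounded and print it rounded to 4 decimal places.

At z = 3.92 mm: the cone (r1=10.5→r2=5) has section circumradius 5.709 here — a regular 16-gon; the cube at (3.5, 13.5) (footprint 17.5×28) is included at this height; After the difference (first − rest): starting from the cone, the 17.5×28 cube at (3.5, 13.5) misses the remaining region (no effect) — 1 connected region; (rotated 25° about Z; rotation is an isometry so areas/perimeters/island counts are preserved). The outline is a single polygon with 16 vertices. Extrusion per mm of travel: 0.8 × 0.28 / (π × 0.875²) = 0.093128. Accumulating E over each segment gives final E = 3.3176.

G0 X-5.70 Y-0.25 Z3.92
G1 X-5.17 Y-2.41 E0.2071
G1 X-3.86 Y-4.21 E0.4144
G1 X-1.95 Y-5.36 E0.6221
G1 X0.25 Y-5.70 E0.8294
G1 X2.41 Y-5.17 E1.0365
G1 X4.21 Y-3.86 E1.2438
G1 X5.36 Y-1.95 E1.4515
G1 X5.70 Y0.25 E1.6588
G1 X5.17 Y2.41 E1.8659
G1 X3.86 Y4.21 E2.0732
G1 X1.95 Y5.36 E2.2809
G1 X-0.25 Y5.70 E2.4882
G1 X-2.41 Y5.17 E2.6953
G1 X-4.21 Y3.86 E2.9026
G1 X-5.36 Y1.95 E3.1103
G1 X-5.70 Y-0.25 E3.3176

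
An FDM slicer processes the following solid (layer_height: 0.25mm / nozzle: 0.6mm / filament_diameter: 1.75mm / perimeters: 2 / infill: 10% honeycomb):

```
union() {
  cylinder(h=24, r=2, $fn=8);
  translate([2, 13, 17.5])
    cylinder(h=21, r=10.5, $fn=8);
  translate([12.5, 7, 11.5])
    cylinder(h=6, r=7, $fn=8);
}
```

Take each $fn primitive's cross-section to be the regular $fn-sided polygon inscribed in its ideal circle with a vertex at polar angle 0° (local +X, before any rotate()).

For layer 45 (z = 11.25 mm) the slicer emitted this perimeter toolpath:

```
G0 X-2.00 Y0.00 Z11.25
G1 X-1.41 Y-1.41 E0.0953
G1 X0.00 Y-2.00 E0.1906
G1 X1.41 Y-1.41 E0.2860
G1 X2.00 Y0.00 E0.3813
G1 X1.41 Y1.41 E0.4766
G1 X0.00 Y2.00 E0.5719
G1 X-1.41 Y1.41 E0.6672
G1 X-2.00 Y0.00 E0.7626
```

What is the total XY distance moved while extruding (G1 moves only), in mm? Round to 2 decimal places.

Sum the Euclidean lengths of each G1 segment: total = 12.23 mm.

12.23 mm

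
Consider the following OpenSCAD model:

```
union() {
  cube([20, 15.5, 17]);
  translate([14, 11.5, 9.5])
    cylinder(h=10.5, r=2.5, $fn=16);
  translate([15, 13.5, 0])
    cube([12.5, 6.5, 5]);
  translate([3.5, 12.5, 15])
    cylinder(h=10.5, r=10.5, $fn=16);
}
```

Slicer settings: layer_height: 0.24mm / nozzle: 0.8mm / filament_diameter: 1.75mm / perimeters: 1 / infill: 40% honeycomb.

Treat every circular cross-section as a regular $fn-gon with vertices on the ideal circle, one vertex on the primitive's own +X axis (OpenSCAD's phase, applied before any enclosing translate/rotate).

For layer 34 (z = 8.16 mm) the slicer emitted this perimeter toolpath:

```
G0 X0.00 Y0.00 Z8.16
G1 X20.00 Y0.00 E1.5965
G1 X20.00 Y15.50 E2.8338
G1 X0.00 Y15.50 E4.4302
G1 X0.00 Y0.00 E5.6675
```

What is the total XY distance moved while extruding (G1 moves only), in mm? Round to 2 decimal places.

71.00 mm

Sum the Euclidean lengths of each G1 segment: total = 71.00 mm.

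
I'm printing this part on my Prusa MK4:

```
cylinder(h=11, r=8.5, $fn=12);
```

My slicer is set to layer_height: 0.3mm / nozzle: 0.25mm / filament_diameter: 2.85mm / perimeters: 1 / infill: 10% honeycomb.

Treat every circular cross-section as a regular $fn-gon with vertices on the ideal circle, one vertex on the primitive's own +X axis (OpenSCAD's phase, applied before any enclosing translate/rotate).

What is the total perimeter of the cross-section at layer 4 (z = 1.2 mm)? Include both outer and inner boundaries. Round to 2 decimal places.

52.80 mm

At z = 1.2 mm: the r=8.5 cylinder contributes a regular 12-gon of circumradius 8.5 (perimeter = 2·12·8.500·sin(180°/12) = 52.80 mm). Overall, the cross-section is a single solid region. Total boundary length (outer) = 52.80 mm.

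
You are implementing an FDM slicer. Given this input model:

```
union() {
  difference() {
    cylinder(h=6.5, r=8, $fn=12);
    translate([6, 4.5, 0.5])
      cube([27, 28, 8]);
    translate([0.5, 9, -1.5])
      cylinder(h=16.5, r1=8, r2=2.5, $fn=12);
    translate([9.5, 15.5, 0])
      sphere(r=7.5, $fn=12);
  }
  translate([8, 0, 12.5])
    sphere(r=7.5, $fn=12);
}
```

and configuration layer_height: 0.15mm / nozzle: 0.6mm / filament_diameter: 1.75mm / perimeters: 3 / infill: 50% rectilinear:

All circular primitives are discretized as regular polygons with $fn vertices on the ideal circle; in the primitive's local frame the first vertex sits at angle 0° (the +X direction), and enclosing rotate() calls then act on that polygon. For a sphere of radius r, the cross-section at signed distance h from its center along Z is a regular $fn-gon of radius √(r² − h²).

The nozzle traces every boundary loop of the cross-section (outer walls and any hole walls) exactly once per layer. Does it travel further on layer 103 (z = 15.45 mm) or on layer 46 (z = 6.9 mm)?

layer 103 (z = 15.45 mm)

Layer 103 (z = 15.45): the cylinder is absent (z outside [0, 6.5]); the cube at (6, 4.5) is absent (z outside [0.5, 8.5]); the cone at (0.5, 9) does not reach this height (z outside [-1.5, 15]); the sphere at (9.5, 15.5) is absent (|z−center|=15.450 > r=7.5); After the difference (first − rest): the first operand is absent here, so nothing remains; the r=7.5 sphere at (8, 0) contributes a regular 12-gon of circumradius √(7.5²−2.95²) = 6.895 (perimeter = 2·12·6.895·sin(180°/12) = 42.83 mm); Merging all regions: only the r=7.5 sphere at (8, 0) is present, so the union is just that shape — boundary = 42.83 mm. So its perimeter = 42.83 mm. Layer 46 (z = 6.9): the cylinder is absent (z outside [0, 6.5]); the cube at (6, 4.5) (footprint 27×28) is included at this height (perimeter 110.00 mm); the cone at (0.5, 9): at t=0.509 of its height the radius interpolates to r₁+(r₂−r₁)t = 5.200, giving a regular 12-gon of that circumradius (perimeter = 2·12·5.200·sin(180°/12) = 32.30 mm); the r=7.5 sphere at (9.5, 15.5) slices to a regular 12-gon of circumradius 2.939 (√(r²−h²) with h=6.9 from center) (perimeter = 2·12·2.939·sin(180°/12) = 18.26 mm); After the difference (first − rest): the first operand is absent here, so nothing remains; the sphere at (8, 0): section is a regular 12-gon, circumradius = √(r²−h²) = √(7.5²−5.6²) = 4.989 (perimeter = 2·12·4.989·sin(180°/12) = 30.99 mm); Taking the union: only the r=7.5 sphere at (8, 0) is present, so the union is just that shape — boundary = 30.99 mm. So its perimeter = 30.99 mm. Layer 103 is larger (42.83 vs 30.99 mm).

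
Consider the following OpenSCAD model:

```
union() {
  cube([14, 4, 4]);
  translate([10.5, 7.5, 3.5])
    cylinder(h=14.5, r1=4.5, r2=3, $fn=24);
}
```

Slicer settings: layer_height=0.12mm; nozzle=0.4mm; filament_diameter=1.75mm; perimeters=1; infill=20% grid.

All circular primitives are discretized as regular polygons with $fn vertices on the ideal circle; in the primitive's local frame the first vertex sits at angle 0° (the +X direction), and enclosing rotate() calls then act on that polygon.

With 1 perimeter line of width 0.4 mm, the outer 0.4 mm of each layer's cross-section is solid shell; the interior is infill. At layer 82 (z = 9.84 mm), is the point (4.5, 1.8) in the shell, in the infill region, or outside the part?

At z = 9.84 mm: the cube is absent (z outside [0, 4]); the cone at (10.5, 7.5) contributes a regular 24-gon of circumradius 3.844 (interpolated between r1=4.5 and r2=3 at t=0.437); Taking the union: only the cone at (10.5, 7.5) is present, so the union is just that shape — 1 connected region. Overall, the cross-section is a single solid region. The nearest boundary edge runs (7.17, 5.58)→(7.78, 4.78); distance from the point to it = 4.43 mm. The point is not inside any of the regions above, so it lies outside the cross-section (4.43 mm from the nearest boundary).

outside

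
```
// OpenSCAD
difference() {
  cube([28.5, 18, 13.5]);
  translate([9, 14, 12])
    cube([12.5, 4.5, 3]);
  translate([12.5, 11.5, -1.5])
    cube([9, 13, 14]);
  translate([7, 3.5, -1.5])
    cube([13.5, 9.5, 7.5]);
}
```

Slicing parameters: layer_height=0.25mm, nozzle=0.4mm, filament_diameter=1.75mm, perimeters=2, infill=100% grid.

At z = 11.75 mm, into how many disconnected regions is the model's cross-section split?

1

At z = 11.75 mm: the 28.5×18 cube contributes its full rectangle; the cube at (9, 14) is not intersected at this z (z outside [12, 15]); the 9×13 cube at (12.5, 11.5) contributes its full rectangle; the cube at (7, 3.5) is not intersected at this z (z outside [-1.5, 6]); Taking the first minus the rest: starting from the 28.5×18 cube, the 9×13 cube at (12.5, 11.5) partially overlaps it — only the 58.50 mm² overlap (of its 117.00 mm²) is removed, clipping the outline — 1 connected region. The result has 1 disconnected region.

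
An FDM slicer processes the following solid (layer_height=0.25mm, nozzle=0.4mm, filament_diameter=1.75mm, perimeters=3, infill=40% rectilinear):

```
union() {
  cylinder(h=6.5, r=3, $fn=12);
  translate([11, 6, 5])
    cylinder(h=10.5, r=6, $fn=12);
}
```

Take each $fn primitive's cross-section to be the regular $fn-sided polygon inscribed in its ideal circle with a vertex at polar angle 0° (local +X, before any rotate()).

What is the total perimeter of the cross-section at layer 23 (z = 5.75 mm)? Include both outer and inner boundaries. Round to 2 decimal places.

55.90 mm

At z = 5.75 mm: the r=3 cylinder contributes a regular 12-gon of circumradius 3 (perimeter = 2·12·3.000·sin(180°/12) = 18.63 mm); the cylinder at (11, 6): section is a regular 12-gon, circumradius r=6 (perimeter = 2·12·6.000·sin(180°/12) = 37.27 mm); Taking the union: the 2 present regions are separate (no shared area or edge), so areas and boundary lengths simply add and each stays a separate island — boundary = 55.90 mm. Overall, the cross-section has 2 separate islands. Total boundary length (outer) = 55.90 mm.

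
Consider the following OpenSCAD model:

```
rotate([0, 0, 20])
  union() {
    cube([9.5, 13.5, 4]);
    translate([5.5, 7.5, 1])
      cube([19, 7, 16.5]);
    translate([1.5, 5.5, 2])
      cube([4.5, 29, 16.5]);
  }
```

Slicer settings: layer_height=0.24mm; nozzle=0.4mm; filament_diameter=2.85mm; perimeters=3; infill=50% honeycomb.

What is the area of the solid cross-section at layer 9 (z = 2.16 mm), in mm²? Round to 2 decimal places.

331.25 mm²

At z = 2.16 mm: the cube is present — its section is the full 9.5×13.5 rectangle (area 128.25 mm²); the cube at (5.5, 7.5) is present — its section is the full 19×7 rectangle (area 133.00 mm²); the cube at (1.5, 5.5) is present — its section is the full 4.5×29 rectangle (area 130.50 mm²); Taking the union: the regions partially overlap — summed areas 391.75 mm² minus the doubly-counted overlap 60.50 mm² gives 331.25 mm² — area = 331.25 mm²; (whole slice rotated 20° about Z — lengths, areas and connectivity unchanged). Overall, the cross-section is a single solid region. Net area = 331.25 mm².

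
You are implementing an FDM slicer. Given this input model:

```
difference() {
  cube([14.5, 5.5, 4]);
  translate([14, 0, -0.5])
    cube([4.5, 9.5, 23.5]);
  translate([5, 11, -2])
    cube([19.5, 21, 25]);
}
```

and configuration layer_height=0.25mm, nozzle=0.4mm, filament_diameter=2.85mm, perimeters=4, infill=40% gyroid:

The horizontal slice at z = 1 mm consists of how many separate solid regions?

1

At z = 1 mm: the cube is present — its section is the full 14.5×5.5 rectangle; the cube at (14, 0) is present — its section is the full 4.5×9.5 rectangle; the cube at (5, 11) is present — its section is the full 19.5×21 rectangle; Subtracting the remaining from the first: starting from the 14.5×5.5 cube, the 4.5×9.5 cube at (14, 0) partially overlaps it — only the 2.75 mm² overlap (of its 42.75 mm²) is removed, clipping the outline; the 19.5×21 cube at (5, 11) misses the remaining region (no effect) — 1 connected region. The result has 1 disconnected region.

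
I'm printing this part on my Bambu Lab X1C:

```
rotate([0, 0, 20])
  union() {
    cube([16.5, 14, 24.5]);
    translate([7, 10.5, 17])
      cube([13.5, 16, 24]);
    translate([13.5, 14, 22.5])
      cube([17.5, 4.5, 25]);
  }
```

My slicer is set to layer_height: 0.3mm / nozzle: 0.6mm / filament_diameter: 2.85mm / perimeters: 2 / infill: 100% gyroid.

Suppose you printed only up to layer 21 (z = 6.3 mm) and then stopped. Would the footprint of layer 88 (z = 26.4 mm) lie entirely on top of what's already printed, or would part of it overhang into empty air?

part overhangs

Compare the two slices. At z = 6.3: the cube is present — its section is the full 16.5×14 rectangle (area 231.00 mm²); the cube at (7, 10.5) does not reach this height (z outside [17, 41]); the cube at (13.5, 14) is absent (z outside [22.5, 47.5]); Taking the union: only the 16.5×14 cube is present, so the union is just that shape — area = 231.00 mm²; (whole slice rotated 20° about Z — lengths, areas and connectivity unchanged). At z = 26.4: the cube does not reach this height (z outside [0, 24.5]); the 13.5×16 cube at (7, 10.5) contributes its full rectangle (area 216.00 mm²); the 17.5×4.5 cube at (13.5, 14) contributes its full rectangle (area 78.75 mm²); Taking the union: the regions partially overlap — summed areas 294.75 mm² minus the doubly-counted overlap 31.50 mm² gives 263.25 mm² — area = 263.25 mm²; (whole slice rotated 20° about Z — lengths, areas and connectivity unchanged). Checking containment: at z = 26.4 the cross-section extends beyond the z = 6.3 cross-section by about 230.00 mm².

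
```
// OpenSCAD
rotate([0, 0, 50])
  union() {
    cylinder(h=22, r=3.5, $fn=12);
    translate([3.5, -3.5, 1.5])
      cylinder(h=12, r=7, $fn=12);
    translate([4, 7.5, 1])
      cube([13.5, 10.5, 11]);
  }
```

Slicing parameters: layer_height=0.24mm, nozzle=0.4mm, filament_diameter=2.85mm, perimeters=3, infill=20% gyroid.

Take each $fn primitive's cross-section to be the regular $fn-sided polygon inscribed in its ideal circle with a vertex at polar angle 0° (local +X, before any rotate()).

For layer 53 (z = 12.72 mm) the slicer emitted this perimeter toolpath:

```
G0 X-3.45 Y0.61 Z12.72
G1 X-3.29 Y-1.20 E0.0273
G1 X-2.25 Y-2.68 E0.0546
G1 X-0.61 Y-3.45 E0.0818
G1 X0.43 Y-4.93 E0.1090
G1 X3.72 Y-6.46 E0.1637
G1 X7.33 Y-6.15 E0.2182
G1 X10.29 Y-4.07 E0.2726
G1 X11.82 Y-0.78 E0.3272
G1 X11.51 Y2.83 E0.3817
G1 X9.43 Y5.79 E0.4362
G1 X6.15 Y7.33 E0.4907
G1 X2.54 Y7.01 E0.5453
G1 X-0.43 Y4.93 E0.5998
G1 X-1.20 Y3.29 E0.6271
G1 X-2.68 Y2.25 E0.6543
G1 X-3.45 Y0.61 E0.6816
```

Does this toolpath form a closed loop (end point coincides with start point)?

yes

Start point (G0): (-3.45, 0.61). End point (last G1): the path returns to the start — closed.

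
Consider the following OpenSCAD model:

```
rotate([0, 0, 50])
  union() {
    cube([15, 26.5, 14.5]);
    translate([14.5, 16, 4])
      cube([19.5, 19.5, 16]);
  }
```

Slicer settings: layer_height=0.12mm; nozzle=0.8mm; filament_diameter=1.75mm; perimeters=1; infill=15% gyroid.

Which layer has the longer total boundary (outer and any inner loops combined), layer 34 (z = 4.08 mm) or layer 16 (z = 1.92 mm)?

Layer 34 (z = 4.08): the cube is present — its section is the full 15×26.5 rectangle (perimeter 83.00 mm); the cube at (14.5, 16) is present — its section is the full 19.5×19.5 rectangle (perimeter 78.00 mm); Merging all regions: the regions partially overlap (shared area 5.25 mm²), so the edge portions inside another operand are dropped and the merged outline is re-measured after clipping — boundary = 139.00 mm; (whole slice rotated 50° about Z — lengths, areas and connectivity unchanged). So its perimeter = 139.00 mm. Layer 16 (z = 1.92): the cube is present — its section is the full 15×26.5 rectangle (perimeter 83.00 mm); the cube at (14.5, 16) does not reach this height (z outside [4, 20]); Combining (union): only the 15×26.5 cube is present, so the union is just that shape — boundary = 83.00 mm; (rotated 50° about Z; rotation is an isometry so areas/perimeters/island counts are preserved). So its perimeter = 83.00 mm. Layer 34 is larger (139.00 vs 83.00 mm).

layer 34 (z = 4.08 mm)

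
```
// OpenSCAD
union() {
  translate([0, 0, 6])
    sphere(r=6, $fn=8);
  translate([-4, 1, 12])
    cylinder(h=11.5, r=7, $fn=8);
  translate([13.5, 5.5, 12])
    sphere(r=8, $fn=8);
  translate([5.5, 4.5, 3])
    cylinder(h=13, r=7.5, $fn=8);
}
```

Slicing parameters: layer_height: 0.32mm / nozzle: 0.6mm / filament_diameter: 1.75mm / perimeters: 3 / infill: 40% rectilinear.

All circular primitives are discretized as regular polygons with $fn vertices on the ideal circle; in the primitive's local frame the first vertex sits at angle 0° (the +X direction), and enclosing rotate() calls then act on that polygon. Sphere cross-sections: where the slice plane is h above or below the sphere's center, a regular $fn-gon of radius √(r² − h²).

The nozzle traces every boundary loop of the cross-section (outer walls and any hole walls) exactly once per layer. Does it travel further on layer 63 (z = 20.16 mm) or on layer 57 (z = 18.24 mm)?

Layer 63 (z = 20.16): the sphere is not intersected at this z (|z−center|=14.160 > r=6); the r=7 cylinder at (-4, 1) contributes a regular 8-gon of circumradius 7 (perimeter = 2·8·7.000·sin(180°/8) = 42.86 mm); the sphere at (13.5, 5.5) is not intersected at this z (|z−center|=8.160 > r=8); the cylinder at (5.5, 4.5) does not reach this height (z outside [3, 16]); Taking the union: only the r=7 cylinder at (-4, 1) is present, so the union is just that shape — boundary = 42.86 mm. So its perimeter = 42.86 mm. Layer 57 (z = 18.24): the sphere is absent (|z−center|=12.240 > r=6); the r=7 cylinder at (-4, 1) contributes a regular 8-gon of circumradius 7 (perimeter = 2·8·7.000·sin(180°/8) = 42.86 mm); the r=8 sphere at (13.5, 5.5) contributes a regular 8-gon of circumradius √(8²−6.24²) = 5.006 (perimeter = 2·8·5.006·sin(180°/8) = 30.65 mm); the cylinder at (5.5, 4.5) is absent (z outside [3, 16]); Combining (union): the 2 present regions are separate (no shared area or edge), so areas and boundary lengths simply add and each stays a separate island — boundary = 73.51 mm. So its perimeter = 73.51 mm. Layer 57 is larger (73.51 vs 42.86 mm).

layer 57 (z = 18.24 mm)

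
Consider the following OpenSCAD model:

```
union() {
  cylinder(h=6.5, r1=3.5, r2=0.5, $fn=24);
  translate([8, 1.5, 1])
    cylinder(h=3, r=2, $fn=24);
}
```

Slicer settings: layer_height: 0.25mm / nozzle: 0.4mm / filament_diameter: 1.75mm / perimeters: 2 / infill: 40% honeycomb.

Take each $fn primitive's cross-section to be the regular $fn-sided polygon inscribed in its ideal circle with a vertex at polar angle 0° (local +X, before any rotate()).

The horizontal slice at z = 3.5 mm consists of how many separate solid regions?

2

At z = 3.5 mm: the cone contributes a regular 24-gon of circumradius 1.885 (interpolated between r1=3.5 and r2=0.5 at t=0.538); the r=2 cylinder at (8, 1.5) contributes a regular 24-gon of circumradius 2; Taking the union: the 2 present regions are separate (no shared area or edge), so areas and boundary lengths simply add and each stays a separate island — 2 connected regions. The result has 2 disconnected regions.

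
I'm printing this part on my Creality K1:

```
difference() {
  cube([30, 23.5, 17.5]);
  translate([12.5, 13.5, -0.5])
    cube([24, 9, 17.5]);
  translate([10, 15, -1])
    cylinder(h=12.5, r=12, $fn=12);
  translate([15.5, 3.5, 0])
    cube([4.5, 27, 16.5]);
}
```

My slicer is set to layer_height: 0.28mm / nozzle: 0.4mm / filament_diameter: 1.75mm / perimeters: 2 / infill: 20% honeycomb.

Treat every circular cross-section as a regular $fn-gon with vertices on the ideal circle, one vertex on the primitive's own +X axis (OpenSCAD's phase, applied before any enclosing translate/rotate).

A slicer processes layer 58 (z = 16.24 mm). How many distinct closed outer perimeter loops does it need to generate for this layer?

2

At z = 16.24 mm: the cube (footprint 30×23.5) is included at this height; the 24×9 cube at (12.5, 13.5) contributes its full rectangle; the cylinder at (10, 15) is absent (z outside [-1, 11.5]); the 4.5×27 cube at (15.5, 3.5) contributes its full rectangle; After the difference (first − rest): starting from the 30×23.5 cube, the 24×9 cube at (12.5, 13.5) partially overlaps it — only the 157.50 mm² overlap (of its 216.00 mm²) is removed, clipping the outline; the 4.5×27 cube at (15.5, 3.5) partially overlaps it — only the 49.50 mm² overlap (of its 121.50 mm²) is removed, clipping the outline — 2 connected regions. The result has 2 disconnected regions.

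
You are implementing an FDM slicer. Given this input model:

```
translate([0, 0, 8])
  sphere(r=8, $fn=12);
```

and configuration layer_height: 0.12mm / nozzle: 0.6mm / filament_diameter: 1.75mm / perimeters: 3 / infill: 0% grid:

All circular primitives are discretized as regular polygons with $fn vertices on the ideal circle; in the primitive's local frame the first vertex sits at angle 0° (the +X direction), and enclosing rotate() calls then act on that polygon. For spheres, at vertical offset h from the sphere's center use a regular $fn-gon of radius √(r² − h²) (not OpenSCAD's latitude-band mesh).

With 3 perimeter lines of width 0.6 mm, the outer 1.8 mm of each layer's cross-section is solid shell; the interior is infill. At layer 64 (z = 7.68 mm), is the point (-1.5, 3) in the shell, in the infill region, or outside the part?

infill

At z = 7.68 mm: the r=8 sphere contributes a regular 12-gon of circumradius √(8²−0.32²) = 7.994. Overall, the cross-section is a single solid region. The nearest boundary edge runs (0.00, 7.99)→(-4.00, 6.92); distance from the point to it = 4.44 mm. The point is inside the cross-section and 4.44 mm from the nearest boundary — more than the 1.8 mm shell width (3 × 0.6), so it's in the infill interior.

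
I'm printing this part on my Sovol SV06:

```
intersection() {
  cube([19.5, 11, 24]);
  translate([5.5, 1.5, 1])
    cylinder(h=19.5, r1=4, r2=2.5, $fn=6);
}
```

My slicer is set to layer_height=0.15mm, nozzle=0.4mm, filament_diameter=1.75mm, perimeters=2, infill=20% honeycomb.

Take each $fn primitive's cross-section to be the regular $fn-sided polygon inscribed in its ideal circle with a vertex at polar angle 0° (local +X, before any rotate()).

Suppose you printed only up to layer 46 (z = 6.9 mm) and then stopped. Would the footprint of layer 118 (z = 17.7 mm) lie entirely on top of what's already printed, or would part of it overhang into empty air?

entirely on top

Compare the two slices. At z = 6.9: the cube (footprint 19.5×11) is included at this height (area 214.50 mm²); the cone at (5.5, 1.5): at t=0.303 of its height the radius interpolates to r₁+(r₂−r₁)t = 3.546, giving a regular 6-gon of that circumradius (area = (6/2)·3.546²·sin(360°/6) = 32.67 mm²); Taking the intersection: the cone at (5.5, 1.5) partially overlaps the 19.5×11 cube; clipping to the common part keeps 25.68 mm² — area = 25.68 mm². At z = 17.7: the cube (footprint 19.5×11) is included at this height (area 214.50 mm²); the cone at (5.5, 1.5): at t=0.856 of its height the radius interpolates to r₁+(r₂−r₁)t = 2.715, giving a regular 6-gon of that circumradius (area = (6/2)·2.715²·sin(360°/6) = 19.16 mm²); After intersecting: the cone at (5.5, 1.5) partially overlaps the 19.5×11 cube; clipping to the common part keeps 16.43 mm² — area = 16.43 mm². Checking containment: the cross-section at z = 17.7 is a subset of the cross-section at z = 6.9.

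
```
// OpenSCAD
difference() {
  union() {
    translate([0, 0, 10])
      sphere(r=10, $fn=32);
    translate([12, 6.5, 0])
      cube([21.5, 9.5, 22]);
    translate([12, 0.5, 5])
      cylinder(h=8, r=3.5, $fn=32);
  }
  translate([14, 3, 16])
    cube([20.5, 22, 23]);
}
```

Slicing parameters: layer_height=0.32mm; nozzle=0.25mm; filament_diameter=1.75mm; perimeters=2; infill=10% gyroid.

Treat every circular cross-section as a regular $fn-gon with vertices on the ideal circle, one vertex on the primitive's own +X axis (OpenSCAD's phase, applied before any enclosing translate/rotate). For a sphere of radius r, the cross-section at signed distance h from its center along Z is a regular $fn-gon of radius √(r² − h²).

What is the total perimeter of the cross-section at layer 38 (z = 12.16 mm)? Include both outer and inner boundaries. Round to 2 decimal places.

135.21 mm

At z = 12.16 mm: the r=10 sphere contributes a regular 32-gon of circumradius √(10²−2.16²) = 9.764 (perimeter = 2·32·9.764·sin(180°/32) = 61.25 mm); the cube at (12, 6.5) is present — its section is the full 21.5×9.5 rectangle (perimeter 62.00 mm); the r=3.5 cylinder at (12, 0.5) contributes a regular 32-gon of circumradius 3.5 (perimeter = 2·32·3.500·sin(180°/32) = 21.96 mm); Merging all regions: the regions partially overlap (shared area 3.90 mm²), so the edge portions inside another operand are dropped and the merged outline is re-measured after clipping — boundary = 135.21 mm; the cube at (14, 3) is absent (z outside [16, 39]); Taking the first minus the rest: none of the subtracted shapes is present at this height, so the result so far is unchanged — boundary = 135.21 mm. Overall, the cross-section has 2 separate islands. Total boundary length (outer) = 135.21 mm.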